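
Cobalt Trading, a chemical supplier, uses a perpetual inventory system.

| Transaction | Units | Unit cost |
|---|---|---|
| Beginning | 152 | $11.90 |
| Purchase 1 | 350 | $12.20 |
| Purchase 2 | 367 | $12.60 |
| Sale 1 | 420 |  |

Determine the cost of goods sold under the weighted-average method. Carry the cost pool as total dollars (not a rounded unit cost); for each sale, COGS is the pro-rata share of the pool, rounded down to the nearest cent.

After Beginning: 152 on hand, pool $1,808.80 (≈ $11.9000 each)
After Purchase 1: 502 on hand, pool $6,078.80 (≈ $12.1092 each)
After Purchase 2: 869 on hand, pool $10,703.00 (≈ $12.3165 each)
Sale 1, sell 420: 420/869 × $10,703.00 → $5,172.91
Ending inventory (cost pool remaining) = $5,530.09
Check: goods available $10,703.00 = COGS $5,172.91 + ending $5,530.09

COGS = $5,172.91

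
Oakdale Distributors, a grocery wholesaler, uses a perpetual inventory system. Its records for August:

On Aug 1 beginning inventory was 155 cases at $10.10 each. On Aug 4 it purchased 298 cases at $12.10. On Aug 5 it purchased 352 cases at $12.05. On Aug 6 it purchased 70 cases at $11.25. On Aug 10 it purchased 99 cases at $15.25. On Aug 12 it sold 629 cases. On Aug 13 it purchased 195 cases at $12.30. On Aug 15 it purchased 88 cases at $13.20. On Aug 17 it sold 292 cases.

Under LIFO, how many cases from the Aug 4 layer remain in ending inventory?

Aug 12, 629 sold [LIFO — newest first]: 99 @ $15.25 + 70 @ $11.25 + 352 @ $12.05 + 108 @ $12.10 = $7,845.65
Aug 17, 292 sold [LIFO — newest first]: 88 @ $13.20 + 195 @ $12.30 + 9 @ $12.10 = $3,669.00
Total COGS = $7,845.65 + $3,669.00 = $11,514.65
Ending inventory: 155 @ $10.10 + 181 @ $12.10 = $3,755.60

181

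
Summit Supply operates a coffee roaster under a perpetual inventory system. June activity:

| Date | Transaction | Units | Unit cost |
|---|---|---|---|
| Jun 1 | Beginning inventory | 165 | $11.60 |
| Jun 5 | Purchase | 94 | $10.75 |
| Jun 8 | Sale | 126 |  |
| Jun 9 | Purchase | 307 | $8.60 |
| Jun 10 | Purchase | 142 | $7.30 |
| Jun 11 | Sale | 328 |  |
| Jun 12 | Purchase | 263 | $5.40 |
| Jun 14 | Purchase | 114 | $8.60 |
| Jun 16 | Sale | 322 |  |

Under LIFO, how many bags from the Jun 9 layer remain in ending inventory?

121

Jun 8, 126 sold [LIFO — newest first]: 94 @ $10.75 + 32 @ $11.60 = $1,381.70
Jun 11, 328 sold [LIFO — newest first]: 142 @ $7.30 + 186 @ $8.60 = $2,636.20
Jun 16, 322 sold [LIFO — newest first]: 114 @ $8.60 + 208 @ $5.40 = $2,103.60
Total COGS = $1,381.70 + $2,636.20 + $2,103.60 = $6,121.50
Ending inventory: 133 @ $11.60 + 121 @ $8.60 + 55 @ $5.40 = $2,880.40
Check: goods available $9,001.90 = COGS $6,121.50 + ending $2,880.40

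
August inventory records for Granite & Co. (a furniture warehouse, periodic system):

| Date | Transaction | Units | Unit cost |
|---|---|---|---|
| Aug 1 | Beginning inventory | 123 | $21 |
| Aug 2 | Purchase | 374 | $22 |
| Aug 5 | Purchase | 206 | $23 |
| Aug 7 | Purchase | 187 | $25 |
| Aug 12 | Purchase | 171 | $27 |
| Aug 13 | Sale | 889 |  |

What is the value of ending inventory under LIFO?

Aug 13, 889 sold [LIFO — newest first]: 171 @ $27 + 187 @ $25 + 206 @ $23 + 325 @ $22 = $21,180
Ending inventory: 123 @ $21 + 49 @ $22 = $3,661

Ending inventory = $3,661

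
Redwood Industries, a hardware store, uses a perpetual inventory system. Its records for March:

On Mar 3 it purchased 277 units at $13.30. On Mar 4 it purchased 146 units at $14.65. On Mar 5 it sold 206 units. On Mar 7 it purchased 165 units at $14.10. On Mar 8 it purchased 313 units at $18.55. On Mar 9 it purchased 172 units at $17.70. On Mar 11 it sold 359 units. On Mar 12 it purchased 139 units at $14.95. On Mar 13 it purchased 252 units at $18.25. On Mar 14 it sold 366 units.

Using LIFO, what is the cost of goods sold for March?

COGS = $15,753.45

Mar 5, 206 sold [LIFO — newest first]: 146 @ $14.65 + 60 @ $13.30 = $2,936.90
Mar 11, 359 sold [LIFO — newest first]: 172 @ $17.70 + 187 @ $18.55 = $6,513.25
Mar 14, 366 sold [LIFO — newest first]: 252 @ $18.25 + 114 @ $14.95 = $6,303.30
Total COGS = $2,936.90 + $6,513.25 + $6,303.30 = $15,753.45
Ending inventory: 217 @ $13.30 + 165 @ $14.10 + 126 @ $18.55 + 25 @ $14.95 = $7,923.65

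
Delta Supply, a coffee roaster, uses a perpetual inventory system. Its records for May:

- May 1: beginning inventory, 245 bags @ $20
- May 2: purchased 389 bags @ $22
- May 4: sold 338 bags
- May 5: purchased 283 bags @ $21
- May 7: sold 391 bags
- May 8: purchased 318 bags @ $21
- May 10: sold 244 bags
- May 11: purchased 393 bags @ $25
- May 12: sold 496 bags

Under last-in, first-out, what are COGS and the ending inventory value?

May 4, 338 sold [LIFO — newest first]: 338 @ $22 = $7,436
May 7, 391 sold [LIFO — newest first]: 283 @ $21 + 51 @ $22 + 57 @ $20 = $8,205
May 10, 244 sold [LIFO — newest first]: 244 @ $21 = $5,124
May 12, 496 sold [LIFO — newest first]: 393 @ $25 + 74 @ $21 + 29 @ $20 = $11,959
Total COGS = $7,436 + $8,205 + $5,124 + $11,959 = $32,724
Ending inventory: 159 @ $20 = $3,180

COGS = $32,724; ending inventory = $3,180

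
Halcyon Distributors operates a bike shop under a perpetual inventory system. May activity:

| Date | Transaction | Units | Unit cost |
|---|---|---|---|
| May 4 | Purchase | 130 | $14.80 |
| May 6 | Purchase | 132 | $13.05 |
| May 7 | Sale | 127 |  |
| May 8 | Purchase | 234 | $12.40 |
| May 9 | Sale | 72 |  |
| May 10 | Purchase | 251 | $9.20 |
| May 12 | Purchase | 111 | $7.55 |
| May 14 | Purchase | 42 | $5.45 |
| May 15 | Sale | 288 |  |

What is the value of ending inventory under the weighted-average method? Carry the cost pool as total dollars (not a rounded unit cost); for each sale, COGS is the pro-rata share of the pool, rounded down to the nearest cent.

After May 4: 130 on hand, pool $1,924.00 (≈ $14.8000 each)
After May 6: 262 on hand, pool $3,646.60 (≈ $13.9183 each)
May 7, sell 127: 127/262 × $3,646.60 → $1,767.62
After May 8: 369 on hand, pool $4,780.58 (≈ $12.9555 each)
May 9, sell 72: 72/369 × $4,780.58 → $932.79
After May 10: 548 on hand, pool $6,156.99 (≈ $11.2354 each)
After May 12: 659 on hand, pool $6,995.04 (≈ $10.6146 each)
After May 14: 701 on hand, pool $7,223.94 (≈ $10.3052 each)
May 15, sell 288: 288/701 × $7,223.94 → $2,967.89
Total COGS = $1,767.62 + $932.79 + $2,967.89 = $5,668.30
Ending inventory (cost pool remaining) = $4,256.05

Ending inventory = $4,256.05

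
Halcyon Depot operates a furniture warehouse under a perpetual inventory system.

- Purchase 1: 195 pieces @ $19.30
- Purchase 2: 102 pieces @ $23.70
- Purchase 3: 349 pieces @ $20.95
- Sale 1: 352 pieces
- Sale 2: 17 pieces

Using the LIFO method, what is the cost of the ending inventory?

Sale 1 (352) [LIFO — newest first]: 349 @ $20.95 + 3 @ $23.70 = $7,382.65
Sale 2 (17) [LIFO — newest first]: 17 @ $23.70 = $402.90
Total COGS = $7,382.65 + $402.90 = $7,785.55
Ending inventory: 195 @ $19.30 + 82 @ $23.70 = $5,706.90
Check: goods available $13,492.45 = COGS $7,785.55 + ending $5,706.90

Ending inventory = $5,706.90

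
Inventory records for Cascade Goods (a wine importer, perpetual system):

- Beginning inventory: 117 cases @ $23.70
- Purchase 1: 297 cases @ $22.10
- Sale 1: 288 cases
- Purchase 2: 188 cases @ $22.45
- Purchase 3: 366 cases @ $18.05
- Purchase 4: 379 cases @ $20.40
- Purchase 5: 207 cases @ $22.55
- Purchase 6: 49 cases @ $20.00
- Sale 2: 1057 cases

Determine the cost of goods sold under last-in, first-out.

COGS = $27,607.75

Sale 1 (288) [LIFO — newest first]: 288 @ $22.10 = $6,364.80
Sale 2 (1057) [LIFO — newest first]: 49 @ $20.00 + 207 @ $22.55 + 379 @ $20.40 + 366 @ $18.05 + 56 @ $22.45 = $21,242.95
Total COGS = $6,364.80 + $21,242.95 = $27,607.75
Ending inventory: 117 @ $23.70 + 9 @ $22.10 + 132 @ $22.45 = $5,935.20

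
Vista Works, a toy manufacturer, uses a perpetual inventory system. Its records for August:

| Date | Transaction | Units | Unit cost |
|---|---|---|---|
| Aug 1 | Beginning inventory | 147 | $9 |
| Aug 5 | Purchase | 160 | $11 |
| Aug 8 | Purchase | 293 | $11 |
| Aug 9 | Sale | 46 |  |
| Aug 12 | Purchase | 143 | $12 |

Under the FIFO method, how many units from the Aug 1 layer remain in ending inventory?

101

Aug 9, 46 sold [FIFO — oldest first]: 46 @ $9 = $414
Ending inventory: 101 @ $9 + 160 @ $11 + 293 @ $11 + 143 @ $12 = $7,608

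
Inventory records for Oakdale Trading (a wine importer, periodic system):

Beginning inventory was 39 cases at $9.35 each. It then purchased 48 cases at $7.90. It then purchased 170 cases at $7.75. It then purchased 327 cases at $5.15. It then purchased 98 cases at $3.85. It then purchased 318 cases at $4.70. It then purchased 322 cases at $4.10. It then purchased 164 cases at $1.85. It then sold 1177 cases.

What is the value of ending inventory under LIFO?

Sale 1 (1177) [LIFO — newest first]: 164 @ $1.85 + 322 @ $4.10 + 318 @ $4.70 + 98 @ $3.85 + 275 @ $5.15 = $4,911.75
Ending inventory: 39 @ $9.35 + 48 @ $7.90 + 170 @ $7.75 + 52 @ $5.15 = $2,329.15

Ending inventory = $2,329.15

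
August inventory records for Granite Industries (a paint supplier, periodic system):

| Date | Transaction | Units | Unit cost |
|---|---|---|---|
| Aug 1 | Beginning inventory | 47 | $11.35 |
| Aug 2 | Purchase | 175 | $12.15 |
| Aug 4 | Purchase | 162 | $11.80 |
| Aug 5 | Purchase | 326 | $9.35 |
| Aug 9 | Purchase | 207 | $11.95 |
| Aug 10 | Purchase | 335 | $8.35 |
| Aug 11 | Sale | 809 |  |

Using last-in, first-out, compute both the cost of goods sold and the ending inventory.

Aug 11, 809 sold [LIFO — newest first]: 335 @ $8.35 + 207 @ $11.95 + 267 @ $9.35 = $7,767.35
Ending inventory: 47 @ $11.35 + 175 @ $12.15 + 162 @ $11.80 + 59 @ $9.35 = $5,122.95

COGS = $7,767.35; ending inventory = $5,122.95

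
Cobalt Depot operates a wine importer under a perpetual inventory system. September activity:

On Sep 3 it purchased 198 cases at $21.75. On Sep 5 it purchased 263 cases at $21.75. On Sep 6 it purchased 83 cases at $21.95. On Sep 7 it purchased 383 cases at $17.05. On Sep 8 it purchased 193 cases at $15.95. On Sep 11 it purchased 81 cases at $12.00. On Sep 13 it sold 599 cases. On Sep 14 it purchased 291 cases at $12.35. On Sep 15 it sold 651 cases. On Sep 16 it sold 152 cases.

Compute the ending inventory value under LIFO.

Ending inventory = $1,957.50

Sep 13, 599 sold [LIFO — newest first]: 81 @ $12.00 + 193 @ $15.95 + 325 @ $17.05 = $9,591.60
Sep 15, 651 sold [LIFO — newest first]: 291 @ $12.35 + 58 @ $17.05 + 83 @ $21.95 + 219 @ $21.75 = $11,167.85
Sep 16, 152 sold [LIFO — newest first]: 44 @ $21.75 + 108 @ $21.75 = $3,306.00
Total COGS = $9,591.60 + $11,167.85 + $3,306.00 = $24,065.45
Ending inventory: 90 @ $21.75 = $1,957.50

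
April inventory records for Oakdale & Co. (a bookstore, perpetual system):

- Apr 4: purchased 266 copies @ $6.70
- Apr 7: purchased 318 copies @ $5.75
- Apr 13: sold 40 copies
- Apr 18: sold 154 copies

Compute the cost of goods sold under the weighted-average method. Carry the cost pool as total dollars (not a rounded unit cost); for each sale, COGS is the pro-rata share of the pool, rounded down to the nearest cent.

COGS = $1,199.43

After Apr 4: 266 on hand, pool $1,782.20 (≈ $6.7000 each)
After Apr 7: 584 on hand, pool $3,610.70 (≈ $6.1827 each)
Apr 13, sell 40: 40/584 × $3,610.70 → $247.30
Apr 18, sell 154: 154/544 × $3,363.40 → $952.13
Total COGS = $247.30 + $952.13 = $1,199.43
Ending inventory (cost pool remaining) = $2,411.27
Check: goods available $3,610.70 = COGS $1,199.43 + ending $2,411.27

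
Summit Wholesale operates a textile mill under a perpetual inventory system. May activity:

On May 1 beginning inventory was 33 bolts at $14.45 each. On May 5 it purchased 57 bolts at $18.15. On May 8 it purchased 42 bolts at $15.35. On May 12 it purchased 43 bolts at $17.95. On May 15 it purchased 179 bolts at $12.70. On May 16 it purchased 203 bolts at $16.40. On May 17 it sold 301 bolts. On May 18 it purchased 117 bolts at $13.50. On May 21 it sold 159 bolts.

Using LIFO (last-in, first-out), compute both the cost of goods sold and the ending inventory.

May 17, 301 sold [LIFO — newest first]: 203 @ $16.40 + 98 @ $12.70 = $4,573.80
May 21, 159 sold [LIFO — newest first]: 117 @ $13.50 + 42 @ $12.70 = $2,112.90
Total COGS = $4,573.80 + $2,112.90 = $6,686.70
Ending inventory: 33 @ $14.45 + 57 @ $18.15 + 42 @ $15.35 + 43 @ $17.95 + 39 @ $12.70 = $3,423.25

COGS = $6,686.70; ending inventory = $3,423.25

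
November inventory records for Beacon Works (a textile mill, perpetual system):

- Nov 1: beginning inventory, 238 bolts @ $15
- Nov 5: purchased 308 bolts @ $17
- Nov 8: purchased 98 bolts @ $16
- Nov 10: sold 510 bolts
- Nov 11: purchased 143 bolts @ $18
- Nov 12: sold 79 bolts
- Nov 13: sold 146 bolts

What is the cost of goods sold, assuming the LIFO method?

Nov 10, 510 sold [LIFO — newest first]: 98 @ $16 + 308 @ $17 + 104 @ $15 = $8,364
Nov 12, 79 sold [LIFO — newest first]: 79 @ $18 = $1,422
Nov 13, 146 sold [LIFO — newest first]: 64 @ $18 + 82 @ $15 = $2,382
Total COGS = $8,364 + $1,422 + $2,382 = $12,168
Ending inventory: 52 @ $15 = $780

COGS = $12,168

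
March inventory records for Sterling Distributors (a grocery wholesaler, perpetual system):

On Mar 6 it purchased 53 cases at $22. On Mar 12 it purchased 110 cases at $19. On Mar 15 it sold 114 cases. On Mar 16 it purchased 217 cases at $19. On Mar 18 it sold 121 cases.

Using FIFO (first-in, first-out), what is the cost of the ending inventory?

Mar 15, 114 sold [FIFO — oldest first]: 53 @ $22 + 61 @ $19 = $2,325
Mar 18, 121 sold [FIFO — oldest first]: 49 @ $19 + 72 @ $19 = $2,299
Total COGS = $2,325 + $2,299 = $4,624
Ending inventory: 145 @ $19 = $2,755
Check: goods available $7,379 = COGS $4,624 + ending $2,755

Ending inventory = $2,755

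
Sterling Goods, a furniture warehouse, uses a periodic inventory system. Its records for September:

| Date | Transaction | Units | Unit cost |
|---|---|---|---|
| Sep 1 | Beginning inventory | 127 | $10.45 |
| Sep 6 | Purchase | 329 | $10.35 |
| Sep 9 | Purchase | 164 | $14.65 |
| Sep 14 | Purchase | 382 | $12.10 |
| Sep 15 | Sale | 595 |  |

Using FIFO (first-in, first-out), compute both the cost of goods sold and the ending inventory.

COGS = $6,768.65; ending inventory = $4,988.45

Sep 15, 595 sold [FIFO — oldest first]: 127 @ $10.45 + 329 @ $10.35 + 139 @ $14.65 = $6,768.65
Ending inventory: 25 @ $14.65 + 382 @ $12.10 = $4,988.45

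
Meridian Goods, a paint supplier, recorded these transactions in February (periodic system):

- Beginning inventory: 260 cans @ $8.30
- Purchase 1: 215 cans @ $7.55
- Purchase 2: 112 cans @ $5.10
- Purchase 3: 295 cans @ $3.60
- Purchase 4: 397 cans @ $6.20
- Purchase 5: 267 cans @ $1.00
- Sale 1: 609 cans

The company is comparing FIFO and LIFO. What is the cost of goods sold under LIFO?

FIFO COGS: 260 @ $8.30 + 215 @ $7.55 + 112 @ $5.10 + 22 @ $3.60 = $4,431.65
LIFO COGS: 267 @ $1.00 + 342 @ $6.20 = $2,387.40

COGS = $2,387.40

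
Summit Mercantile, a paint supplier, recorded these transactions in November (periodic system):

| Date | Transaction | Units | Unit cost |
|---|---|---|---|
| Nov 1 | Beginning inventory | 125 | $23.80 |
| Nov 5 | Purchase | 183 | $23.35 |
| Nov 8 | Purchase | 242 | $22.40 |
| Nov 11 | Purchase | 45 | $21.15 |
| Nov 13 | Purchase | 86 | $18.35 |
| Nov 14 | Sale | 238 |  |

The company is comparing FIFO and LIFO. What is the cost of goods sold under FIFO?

COGS = $5,613.55

FIFO COGS: 125 @ $23.80 + 113 @ $23.35 = $5,613.55
LIFO COGS: 86 @ $18.35 + 45 @ $21.15 + 107 @ $22.40 = $4,926.65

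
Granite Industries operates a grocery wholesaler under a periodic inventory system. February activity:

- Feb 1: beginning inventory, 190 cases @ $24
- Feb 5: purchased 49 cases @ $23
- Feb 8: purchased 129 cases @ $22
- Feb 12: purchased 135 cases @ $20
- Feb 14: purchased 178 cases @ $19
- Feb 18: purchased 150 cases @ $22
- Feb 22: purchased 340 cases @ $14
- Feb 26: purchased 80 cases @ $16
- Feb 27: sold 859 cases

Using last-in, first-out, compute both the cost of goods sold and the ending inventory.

Feb 27, 859 sold [LIFO — newest first]: 80 @ $16 + 340 @ $14 + 150 @ $22 + 178 @ $19 + 111 @ $20 = $14,942
Ending inventory: 190 @ $24 + 49 @ $23 + 129 @ $22 + 24 @ $20 = $9,005
Check: goods available $23,947 = COGS $14,942 + ending $9,005

COGS = $14,942; ending inventory = $9,005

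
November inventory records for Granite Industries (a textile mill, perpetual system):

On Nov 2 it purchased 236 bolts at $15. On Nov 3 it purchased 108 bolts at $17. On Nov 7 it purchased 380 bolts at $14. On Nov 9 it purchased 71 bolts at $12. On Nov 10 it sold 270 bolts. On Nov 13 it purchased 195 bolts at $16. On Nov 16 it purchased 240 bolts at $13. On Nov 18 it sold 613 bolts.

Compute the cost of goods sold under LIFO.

Nov 10, 270 sold [LIFO — newest first]: 71 @ $12 + 199 @ $14 = $3,638
Nov 18, 613 sold [LIFO — newest first]: 240 @ $13 + 195 @ $16 + 178 @ $14 = $8,732
Total COGS = $3,638 + $8,732 = $12,370
Ending inventory: 236 @ $15 + 108 @ $17 + 3 @ $14 = $5,418

COGS = $12,370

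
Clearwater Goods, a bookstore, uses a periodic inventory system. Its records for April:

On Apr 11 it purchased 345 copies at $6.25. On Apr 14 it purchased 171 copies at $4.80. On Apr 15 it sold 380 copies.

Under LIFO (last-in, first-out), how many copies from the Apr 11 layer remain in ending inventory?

Apr 15, 380 sold [LIFO — newest first]: 171 @ $4.80 + 209 @ $6.25 = $2,127.05
Ending inventory: 136 @ $6.25 = $850.00
Check: goods available $2,977.05 = COGS $2,127.05 + ending $850.00

136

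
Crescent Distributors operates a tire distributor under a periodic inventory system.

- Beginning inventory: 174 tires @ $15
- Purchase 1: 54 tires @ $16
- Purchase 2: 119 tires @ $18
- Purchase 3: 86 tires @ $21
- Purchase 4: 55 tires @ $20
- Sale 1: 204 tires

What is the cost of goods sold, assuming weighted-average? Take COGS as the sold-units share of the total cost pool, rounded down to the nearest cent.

COGS = $3,562.47

Sale 1, sell 204: 204/488 × $8,522.00 → $3,562.47
Ending inventory (cost pool remaining) = $4,959.53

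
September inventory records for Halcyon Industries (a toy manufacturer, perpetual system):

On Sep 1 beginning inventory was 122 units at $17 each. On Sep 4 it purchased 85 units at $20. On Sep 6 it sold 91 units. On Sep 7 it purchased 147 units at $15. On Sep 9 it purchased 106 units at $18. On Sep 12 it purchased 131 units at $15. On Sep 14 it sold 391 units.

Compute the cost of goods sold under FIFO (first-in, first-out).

COGS = $8,217

Sep 6, 91 sold [FIFO — oldest first]: 91 @ $17 = $1,547
Sep 14, 391 sold [FIFO — oldest first]: 31 @ $17 + 85 @ $20 + 147 @ $15 + 106 @ $18 + 22 @ $15 = $6,670
Total COGS = $1,547 + $6,670 = $8,217
Ending inventory: 109 @ $15 = $1,635
Check: goods available $9,852 = COGS $8,217 + ending $1,635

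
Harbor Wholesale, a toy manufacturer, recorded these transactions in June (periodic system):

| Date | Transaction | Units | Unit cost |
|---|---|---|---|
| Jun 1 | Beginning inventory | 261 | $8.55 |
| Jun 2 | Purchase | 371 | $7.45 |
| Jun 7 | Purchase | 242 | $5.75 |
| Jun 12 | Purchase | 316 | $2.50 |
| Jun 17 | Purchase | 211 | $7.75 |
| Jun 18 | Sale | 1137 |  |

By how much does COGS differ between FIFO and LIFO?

$486.15

FIFO COGS: 261 @ $8.55 + 371 @ $7.45 + 242 @ $5.75 + 263 @ $2.50 = $7,044.50
LIFO COGS: 211 @ $7.75 + 316 @ $2.50 + 242 @ $5.75 + 368 @ $7.45 = $6,558.35
Difference = |$7,044.50 − $6,558.35| = $486.15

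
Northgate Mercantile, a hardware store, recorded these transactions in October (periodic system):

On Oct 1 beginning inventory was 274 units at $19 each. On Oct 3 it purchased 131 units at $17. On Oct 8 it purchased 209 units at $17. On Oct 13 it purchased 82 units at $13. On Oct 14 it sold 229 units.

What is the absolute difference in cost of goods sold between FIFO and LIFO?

$786

FIFO COGS: 229 @ $19 = $4,351
LIFO COGS: 82 @ $13 + 147 @ $17 = $3,565
Difference = |$4,351 − $3,565| = $786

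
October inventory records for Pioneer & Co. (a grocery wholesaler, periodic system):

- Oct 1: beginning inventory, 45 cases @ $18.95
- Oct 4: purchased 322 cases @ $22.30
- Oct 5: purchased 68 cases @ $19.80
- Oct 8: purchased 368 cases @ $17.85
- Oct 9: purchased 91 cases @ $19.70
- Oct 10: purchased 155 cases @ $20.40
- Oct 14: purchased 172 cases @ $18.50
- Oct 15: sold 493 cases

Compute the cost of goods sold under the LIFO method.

COGS = $9,475.45

Oct 15, 493 sold [LIFO — newest first]: 172 @ $18.50 + 155 @ $20.40 + 91 @ $19.70 + 75 @ $17.85 = $9,475.45
Ending inventory: 45 @ $18.95 + 322 @ $22.30 + 68 @ $19.80 + 293 @ $17.85 = $14,609.80
Check: goods available $24,085.25 = COGS $9,475.45 + ending $14,609.80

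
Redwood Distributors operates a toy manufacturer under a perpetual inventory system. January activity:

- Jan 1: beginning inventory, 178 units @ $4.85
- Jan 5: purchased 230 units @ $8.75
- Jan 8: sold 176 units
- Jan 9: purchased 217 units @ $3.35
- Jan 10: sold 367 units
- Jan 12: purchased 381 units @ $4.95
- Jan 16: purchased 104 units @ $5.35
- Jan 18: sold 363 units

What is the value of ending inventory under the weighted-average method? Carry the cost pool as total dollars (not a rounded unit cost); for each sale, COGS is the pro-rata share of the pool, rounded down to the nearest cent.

Ending inventory = $1,033.95

After Jan 1: 178 on hand, pool $863.30 (≈ $4.8500 each)
After Jan 5: 408 on hand, pool $2,875.80 (≈ $7.0485 each)
Jan 8, sell 176: 176/408 × $2,875.80 → $1,240.54
After Jan 9: 449 on hand, pool $2,362.21 (≈ $5.2610 each)
Jan 10, sell 367: 367/449 × $2,362.21 → $1,930.80
After Jan 12: 463 on hand, pool $2,317.36 (≈ $5.0051 each)
After Jan 16: 567 on hand, pool $2,873.76 (≈ $5.0684 each)
Jan 18, sell 363: 363/567 × $2,873.76 → $1,839.81
Total COGS = $1,240.54 + $1,930.80 + $1,839.81 = $5,011.15
Ending inventory (cost pool remaining) = $1,033.95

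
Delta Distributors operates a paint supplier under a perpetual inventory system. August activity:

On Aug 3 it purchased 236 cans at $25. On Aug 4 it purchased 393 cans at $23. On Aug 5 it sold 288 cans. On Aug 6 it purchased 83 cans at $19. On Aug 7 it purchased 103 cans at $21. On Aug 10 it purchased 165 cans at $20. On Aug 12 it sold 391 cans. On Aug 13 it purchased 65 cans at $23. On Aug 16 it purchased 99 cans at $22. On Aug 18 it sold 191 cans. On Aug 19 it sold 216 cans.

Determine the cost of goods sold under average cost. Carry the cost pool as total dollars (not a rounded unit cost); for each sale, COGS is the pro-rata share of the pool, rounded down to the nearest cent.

After Aug 3: 236 on hand, pool $5,900.00 (≈ $25.0000 each)
After Aug 4: 629 on hand, pool $14,939.00 (≈ $23.7504 each)
Aug 5, sell 288: 288/629 × $14,939.00 → $6,840.11
After Aug 6: 424 on hand, pool $9,675.89 (≈ $22.8205 each)
After Aug 7: 527 on hand, pool $11,838.89 (≈ $22.4647 each)
After Aug 10: 692 on hand, pool $15,138.89 (≈ $21.8770 each)
Aug 12, sell 391: 391/692 × $15,138.89 → $8,553.91
After Aug 13: 366 on hand, pool $8,079.98 (≈ $22.0764 each)
After Aug 16: 465 on hand, pool $10,257.98 (≈ $22.0602 each)
Aug 18, sell 191: 191/465 × $10,257.98 → $4,213.49
Aug 19, sell 216: 216/274 × $6,044.49 → $4,764.99
Total COGS = $6,840.11 + $8,553.91 + $4,213.49 + $4,764.99 = $24,372.50
Ending inventory (cost pool remaining) = $1,279.50
Check: goods available $25,652.00 = COGS $24,372.50 + ending $1,279.50

COGS = $24,372.50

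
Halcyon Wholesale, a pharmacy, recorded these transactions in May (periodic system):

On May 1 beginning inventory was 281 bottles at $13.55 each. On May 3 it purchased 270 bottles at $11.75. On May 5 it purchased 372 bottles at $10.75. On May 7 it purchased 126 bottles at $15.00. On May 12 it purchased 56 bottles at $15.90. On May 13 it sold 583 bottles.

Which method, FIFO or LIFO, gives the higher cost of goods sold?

FIFO COGS: 281 @ $13.55 + 270 @ $11.75 + 32 @ $10.75 = $7,324.05
LIFO COGS: 56 @ $15.90 + 126 @ $15.00 + 372 @ $10.75 + 29 @ $11.75 = $7,120.15

FIFO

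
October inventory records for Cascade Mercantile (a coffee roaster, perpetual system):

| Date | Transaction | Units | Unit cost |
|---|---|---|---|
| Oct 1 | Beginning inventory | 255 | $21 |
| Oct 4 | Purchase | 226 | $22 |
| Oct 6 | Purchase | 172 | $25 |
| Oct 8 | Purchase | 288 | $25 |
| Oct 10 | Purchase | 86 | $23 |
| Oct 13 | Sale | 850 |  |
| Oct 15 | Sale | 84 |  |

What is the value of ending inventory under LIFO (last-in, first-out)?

Ending inventory = $1,953

Oct 13, 850 sold [LIFO — newest first]: 86 @ $23 + 288 @ $25 + 172 @ $25 + 226 @ $22 + 78 @ $21 = $20,088
Oct 15, 84 sold [LIFO — newest first]: 84 @ $21 = $1,764
Total COGS = $20,088 + $1,764 = $21,852
Ending inventory: 93 @ $21 = $1,953
Check: goods available $23,805 = COGS $21,852 + ending $1,953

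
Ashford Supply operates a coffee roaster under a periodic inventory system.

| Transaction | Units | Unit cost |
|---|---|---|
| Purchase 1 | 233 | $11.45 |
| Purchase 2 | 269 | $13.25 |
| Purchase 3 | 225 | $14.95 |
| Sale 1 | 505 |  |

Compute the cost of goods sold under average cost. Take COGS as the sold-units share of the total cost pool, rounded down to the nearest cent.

COGS = $6,665.61

Sale 1, sell 505: 505/727 × $9,595.85 → $6,665.61
Ending inventory (cost pool remaining) = $2,930.24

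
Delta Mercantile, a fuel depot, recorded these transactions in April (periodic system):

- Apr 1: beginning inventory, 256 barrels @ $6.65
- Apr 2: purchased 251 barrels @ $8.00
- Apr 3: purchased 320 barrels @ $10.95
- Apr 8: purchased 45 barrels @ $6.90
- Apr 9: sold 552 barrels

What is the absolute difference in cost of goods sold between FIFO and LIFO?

FIFO COGS: 256 @ $6.65 + 251 @ $8.00 + 45 @ $10.95 = $4,203.15
LIFO COGS: 45 @ $6.90 + 320 @ $10.95 + 187 @ $8.00 = $5,310.50
Difference = |$4,203.15 − $5,310.50| = $1,107.35

$1,107.35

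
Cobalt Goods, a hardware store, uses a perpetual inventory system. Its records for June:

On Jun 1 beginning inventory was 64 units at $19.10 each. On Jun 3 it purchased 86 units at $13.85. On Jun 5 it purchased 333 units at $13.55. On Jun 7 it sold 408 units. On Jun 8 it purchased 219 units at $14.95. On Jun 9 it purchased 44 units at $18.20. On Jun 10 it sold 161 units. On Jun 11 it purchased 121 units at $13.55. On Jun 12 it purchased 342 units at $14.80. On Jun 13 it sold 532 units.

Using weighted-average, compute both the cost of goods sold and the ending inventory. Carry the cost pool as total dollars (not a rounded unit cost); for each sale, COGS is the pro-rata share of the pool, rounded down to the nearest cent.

COGS = $16,115.70; ending inventory = $1,585.95

After Jun 1: 64 on hand, pool $1,222.40 (≈ $19.1000 each)
After Jun 3: 150 on hand, pool $2,413.50 (≈ $16.0900 each)
After Jun 5: 483 on hand, pool $6,925.65 (≈ $14.3388 each)
Jun 7, sell 408: 408/483 × $6,925.65 → $5,850.23
After Jun 8: 294 on hand, pool $4,349.47 (≈ $14.7941 each)
After Jun 9: 338 on hand, pool $5,150.27 (≈ $15.2375 each)
Jun 10, sell 161: 161/338 × $5,150.27 → $2,453.23
After Jun 11: 298 on hand, pool $4,336.59 (≈ $14.5523 each)
After Jun 12: 640 on hand, pool $9,398.19 (≈ $14.6847 each)
Jun 13, sell 532: 532/640 × $9,398.19 → $7,812.24
Total COGS = $5,850.23 + $2,453.23 + $7,812.24 = $16,115.70
Ending inventory (cost pool remaining) = $1,585.95
Check: goods available $17,701.65 = COGS $16,115.70 + ending $1,585.95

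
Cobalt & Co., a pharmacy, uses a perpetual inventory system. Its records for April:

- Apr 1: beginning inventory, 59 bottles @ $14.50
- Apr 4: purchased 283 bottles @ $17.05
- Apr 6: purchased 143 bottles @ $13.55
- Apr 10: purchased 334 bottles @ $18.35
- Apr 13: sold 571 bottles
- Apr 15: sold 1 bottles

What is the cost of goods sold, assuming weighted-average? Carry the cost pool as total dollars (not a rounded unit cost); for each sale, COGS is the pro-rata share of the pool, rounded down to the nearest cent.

COGS = $9,601.21

After Apr 1: 59 on hand, pool $855.50 (≈ $14.5000 each)
After Apr 4: 342 on hand, pool $5,680.65 (≈ $16.6101 each)
After Apr 6: 485 on hand, pool $7,618.30 (≈ $15.7078 each)
After Apr 10: 819 on hand, pool $13,747.20 (≈ $16.7853 each)
Apr 13, sell 571: 571/819 × $13,747.20 → $9,584.43
Apr 15, sell 1: 1/248 × $4,162.77 → $16.78
Total COGS = $9,584.43 + $16.78 = $9,601.21
Ending inventory (cost pool remaining) = $4,145.99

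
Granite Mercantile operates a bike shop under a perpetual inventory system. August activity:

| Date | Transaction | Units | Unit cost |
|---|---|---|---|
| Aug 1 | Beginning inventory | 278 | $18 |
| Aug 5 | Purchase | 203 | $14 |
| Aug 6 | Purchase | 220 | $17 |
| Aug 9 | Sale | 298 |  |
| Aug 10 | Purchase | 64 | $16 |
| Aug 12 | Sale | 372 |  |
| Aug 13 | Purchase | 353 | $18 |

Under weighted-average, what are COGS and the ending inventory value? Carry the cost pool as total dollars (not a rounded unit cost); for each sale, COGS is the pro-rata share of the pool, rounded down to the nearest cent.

COGS = $11,046.72; ending inventory = $7,917.28

After Aug 1: 278 on hand, pool $5,004.00 (≈ $18.0000 each)
After Aug 5: 481 on hand, pool $7,846.00 (≈ $16.3119 each)
After Aug 6: 701 on hand, pool $11,586.00 (≈ $16.5278 each)
Aug 9, sell 298: 298/701 × $11,586.00 → $4,925.28
After Aug 10: 467 on hand, pool $7,684.72 (≈ $16.4555 each)
Aug 12, sell 372: 372/467 × $7,684.72 → $6,121.44
After Aug 13: 448 on hand, pool $7,917.28 (≈ $17.6725 each)
Total COGS = $4,925.28 + $6,121.44 = $11,046.72
Ending inventory (cost pool remaining) = $7,917.28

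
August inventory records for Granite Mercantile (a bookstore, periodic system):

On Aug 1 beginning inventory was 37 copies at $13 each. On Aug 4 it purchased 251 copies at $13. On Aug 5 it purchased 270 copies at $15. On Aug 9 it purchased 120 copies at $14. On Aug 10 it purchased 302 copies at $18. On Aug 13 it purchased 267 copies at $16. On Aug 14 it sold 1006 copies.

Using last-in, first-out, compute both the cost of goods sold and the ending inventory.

Aug 14, 1006 sold [LIFO — newest first]: 267 @ $16 + 302 @ $18 + 120 @ $14 + 270 @ $15 + 47 @ $13 = $16,049
Ending inventory: 37 @ $13 + 204 @ $13 = $3,133

COGS = $16,049; ending inventory = $3,133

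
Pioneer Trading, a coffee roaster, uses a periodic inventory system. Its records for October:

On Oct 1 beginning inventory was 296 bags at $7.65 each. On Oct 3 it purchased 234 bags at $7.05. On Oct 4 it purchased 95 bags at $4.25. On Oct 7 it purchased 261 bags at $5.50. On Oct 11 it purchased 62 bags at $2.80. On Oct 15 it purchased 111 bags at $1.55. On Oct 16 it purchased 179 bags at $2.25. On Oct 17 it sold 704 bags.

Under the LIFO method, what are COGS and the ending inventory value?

Oct 17, 704 sold [LIFO — newest first]: 179 @ $2.25 + 111 @ $1.55 + 62 @ $2.80 + 261 @ $5.50 + 91 @ $4.25 = $2,570.65
Ending inventory: 296 @ $7.65 + 234 @ $7.05 + 4 @ $4.25 = $3,931.10

COGS = $2,570.65; ending inventory = $3,931.10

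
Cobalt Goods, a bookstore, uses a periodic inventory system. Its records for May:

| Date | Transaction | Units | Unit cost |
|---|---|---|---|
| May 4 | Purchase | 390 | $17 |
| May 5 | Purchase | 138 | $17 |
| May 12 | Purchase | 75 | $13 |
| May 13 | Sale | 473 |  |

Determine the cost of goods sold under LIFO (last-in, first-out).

COGS = $7,741

May 13, 473 sold [LIFO — newest first]: 75 @ $13 + 138 @ $17 + 260 @ $17 = $7,741
Ending inventory: 130 @ $17 = $2,210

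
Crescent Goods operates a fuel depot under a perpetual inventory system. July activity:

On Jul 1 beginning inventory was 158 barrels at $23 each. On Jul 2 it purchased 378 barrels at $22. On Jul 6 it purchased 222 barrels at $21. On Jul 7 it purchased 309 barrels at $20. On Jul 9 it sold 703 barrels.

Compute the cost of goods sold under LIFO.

COGS = $14,626

Jul 9, 703 sold [LIFO — newest first]: 309 @ $20 + 222 @ $21 + 172 @ $22 = $14,626
Ending inventory: 158 @ $23 + 206 @ $22 = $8,166
Check: goods available $22,792 = COGS $14,626 + ending $8,166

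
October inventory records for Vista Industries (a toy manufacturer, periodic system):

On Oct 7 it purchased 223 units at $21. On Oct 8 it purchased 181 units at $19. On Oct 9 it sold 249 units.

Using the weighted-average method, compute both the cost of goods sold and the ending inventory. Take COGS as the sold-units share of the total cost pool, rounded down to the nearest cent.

Oct 9, sell 249: 249/404 × $8,122.00 → $5,005.88
Ending inventory (cost pool remaining) = $3,116.12

COGS = $5,005.88; ending inventory = $3,116.12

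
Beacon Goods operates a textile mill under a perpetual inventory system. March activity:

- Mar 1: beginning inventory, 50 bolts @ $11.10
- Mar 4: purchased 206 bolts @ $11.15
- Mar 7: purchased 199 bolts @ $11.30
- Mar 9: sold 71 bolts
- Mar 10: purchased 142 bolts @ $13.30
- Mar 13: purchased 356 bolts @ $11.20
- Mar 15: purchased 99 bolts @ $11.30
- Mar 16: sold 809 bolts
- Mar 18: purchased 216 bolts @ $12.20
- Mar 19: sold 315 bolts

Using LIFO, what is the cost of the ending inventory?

Mar 9, 71 sold [LIFO — newest first]: 71 @ $11.30 = $802.30
Mar 16, 809 sold [LIFO — newest first]: 99 @ $11.30 + 356 @ $11.20 + 142 @ $13.30 + 128 @ $11.30 + 84 @ $11.15 = $9,377.50
Mar 19, 315 sold [LIFO — newest first]: 216 @ $12.20 + 99 @ $11.15 = $3,739.05
Total COGS = $802.30 + $9,377.50 + $3,739.05 = $13,918.85
Ending inventory: 50 @ $11.10 + 23 @ $11.15 = $811.45
Check: goods available $14,730.30 = COGS $13,918.85 + ending $811.45

Ending inventory = $811.45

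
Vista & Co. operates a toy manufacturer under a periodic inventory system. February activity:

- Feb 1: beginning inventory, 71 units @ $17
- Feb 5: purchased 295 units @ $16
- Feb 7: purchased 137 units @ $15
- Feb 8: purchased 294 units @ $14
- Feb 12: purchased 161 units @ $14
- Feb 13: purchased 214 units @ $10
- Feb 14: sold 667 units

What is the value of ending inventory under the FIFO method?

Ending inventory = $6,214

Feb 14, 667 sold [FIFO — oldest first]: 71 @ $17 + 295 @ $16 + 137 @ $15 + 164 @ $14 = $10,278
Ending inventory: 130 @ $14 + 161 @ $14 + 214 @ $10 = $6,214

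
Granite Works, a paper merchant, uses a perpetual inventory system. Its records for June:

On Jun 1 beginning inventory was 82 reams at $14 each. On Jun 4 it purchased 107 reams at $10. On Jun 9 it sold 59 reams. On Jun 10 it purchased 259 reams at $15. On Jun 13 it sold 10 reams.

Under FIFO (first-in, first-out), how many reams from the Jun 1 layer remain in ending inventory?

Jun 9, 59 sold [FIFO — oldest first]: 59 @ $14 = $826
Jun 13, 10 sold [FIFO — oldest first]: 10 @ $14 = $140
Total COGS = $826 + $140 = $966
Ending inventory: 13 @ $14 + 107 @ $10 + 259 @ $15 = $5,137
Check: goods available $6,103 = COGS $966 + ending $5,137

13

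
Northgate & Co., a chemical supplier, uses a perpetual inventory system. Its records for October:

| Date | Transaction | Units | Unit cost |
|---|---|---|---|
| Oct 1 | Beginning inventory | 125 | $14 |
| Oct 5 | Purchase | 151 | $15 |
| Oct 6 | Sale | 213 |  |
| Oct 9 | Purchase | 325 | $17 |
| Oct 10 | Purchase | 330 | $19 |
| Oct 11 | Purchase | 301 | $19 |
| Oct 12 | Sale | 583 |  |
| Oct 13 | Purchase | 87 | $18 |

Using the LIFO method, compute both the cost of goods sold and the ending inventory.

COGS = $14,210; ending inventory = $8,885

Oct 6, 213 sold [LIFO — newest first]: 151 @ $15 + 62 @ $14 = $3,133
Oct 12, 583 sold [LIFO — newest first]: 301 @ $19 + 282 @ $19 = $11,077
Total COGS = $3,133 + $11,077 = $14,210
Ending inventory: 63 @ $14 + 325 @ $17 + 48 @ $19 + 87 @ $18 = $8,885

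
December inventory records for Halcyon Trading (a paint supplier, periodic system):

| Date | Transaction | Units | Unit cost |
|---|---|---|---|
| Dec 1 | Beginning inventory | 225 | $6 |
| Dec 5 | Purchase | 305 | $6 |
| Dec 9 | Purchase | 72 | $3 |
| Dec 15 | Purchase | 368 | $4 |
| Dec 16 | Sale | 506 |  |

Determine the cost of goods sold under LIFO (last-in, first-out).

COGS = $2,084

Dec 16, 506 sold [LIFO — newest first]: 368 @ $4 + 72 @ $3 + 66 @ $6 = $2,084
Ending inventory: 225 @ $6 + 239 @ $6 = $2,784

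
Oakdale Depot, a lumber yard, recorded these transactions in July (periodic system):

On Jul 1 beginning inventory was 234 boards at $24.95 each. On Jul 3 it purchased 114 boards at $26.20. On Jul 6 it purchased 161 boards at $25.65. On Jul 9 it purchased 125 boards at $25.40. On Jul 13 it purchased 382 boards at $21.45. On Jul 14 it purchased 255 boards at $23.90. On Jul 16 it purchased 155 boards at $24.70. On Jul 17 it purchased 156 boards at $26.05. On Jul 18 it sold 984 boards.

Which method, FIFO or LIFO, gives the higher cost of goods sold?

FIFO COGS: 234 @ $24.95 + 114 @ $26.20 + 161 @ $25.65 + 125 @ $25.40 + 350 @ $21.45 = $23,637.25
LIFO COGS: 156 @ $26.05 + 155 @ $24.70 + 255 @ $23.90 + 382 @ $21.45 + 36 @ $25.40 = $23,095.10

FIFO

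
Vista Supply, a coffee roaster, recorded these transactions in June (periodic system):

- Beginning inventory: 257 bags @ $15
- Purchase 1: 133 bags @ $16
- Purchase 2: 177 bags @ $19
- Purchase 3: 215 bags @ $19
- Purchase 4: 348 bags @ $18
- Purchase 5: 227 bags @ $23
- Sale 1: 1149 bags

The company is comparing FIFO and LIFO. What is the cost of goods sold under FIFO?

COGS = $20,132

FIFO COGS: 257 @ $15 + 133 @ $16 + 177 @ $19 + 215 @ $19 + 348 @ $18 + 19 @ $23 = $20,132
LIFO COGS: 227 @ $23 + 348 @ $18 + 215 @ $19 + 177 @ $19 + 133 @ $16 + 49 @ $15 = $21,796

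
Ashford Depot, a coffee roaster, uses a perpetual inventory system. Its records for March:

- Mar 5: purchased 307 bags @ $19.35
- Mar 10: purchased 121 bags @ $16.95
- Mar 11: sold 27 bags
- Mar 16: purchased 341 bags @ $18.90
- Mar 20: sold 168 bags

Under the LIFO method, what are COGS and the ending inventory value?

COGS = $3,632.85; ending inventory = $10,803.45

Mar 11, 27 sold [LIFO — newest first]: 27 @ $16.95 = $457.65
Mar 20, 168 sold [LIFO — newest first]: 168 @ $18.90 = $3,175.20
Total COGS = $457.65 + $3,175.20 = $3,632.85
Ending inventory: 307 @ $19.35 + 94 @ $16.95 + 173 @ $18.90 = $10,803.45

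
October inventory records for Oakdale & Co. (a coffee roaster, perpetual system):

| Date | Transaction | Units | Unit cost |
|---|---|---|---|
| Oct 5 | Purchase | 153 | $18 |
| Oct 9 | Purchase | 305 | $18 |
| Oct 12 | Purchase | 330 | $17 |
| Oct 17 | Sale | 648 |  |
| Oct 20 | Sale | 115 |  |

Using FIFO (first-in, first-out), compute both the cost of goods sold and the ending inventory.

Oct 17, 648 sold [FIFO — oldest first]: 153 @ $18 + 305 @ $18 + 190 @ $17 = $11,474
Oct 20, 115 sold [FIFO — oldest first]: 115 @ $17 = $1,955
Total COGS = $11,474 + $1,955 = $13,429
Ending inventory: 25 @ $17 = $425
Check: goods available $13,854 = COGS $13,429 + ending $425

COGS = $13,429; ending inventory = $425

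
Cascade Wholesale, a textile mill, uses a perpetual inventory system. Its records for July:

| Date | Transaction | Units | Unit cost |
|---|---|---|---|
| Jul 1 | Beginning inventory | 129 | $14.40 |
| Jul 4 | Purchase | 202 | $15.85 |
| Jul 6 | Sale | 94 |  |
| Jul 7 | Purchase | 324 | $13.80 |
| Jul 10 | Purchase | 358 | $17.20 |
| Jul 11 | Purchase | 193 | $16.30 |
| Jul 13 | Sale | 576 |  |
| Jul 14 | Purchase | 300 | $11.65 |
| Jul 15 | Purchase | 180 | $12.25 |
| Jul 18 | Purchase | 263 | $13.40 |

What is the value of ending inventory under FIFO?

Jul 6, 94 sold [FIFO — oldest first]: 94 @ $14.40 = $1,353.60
Jul 13, 576 sold [FIFO — oldest first]: 35 @ $14.40 + 202 @ $15.85 + 324 @ $13.80 + 15 @ $17.20 = $8,434.90
Total COGS = $1,353.60 + $8,434.90 = $9,788.50
Ending inventory: 343 @ $17.20 + 193 @ $16.30 + 300 @ $11.65 + 180 @ $12.25 + 263 @ $13.40 = $18,269.70
Check: goods available $28,058.20 = COGS $9,788.50 + ending $18,269.70

Ending inventory = $18,269.70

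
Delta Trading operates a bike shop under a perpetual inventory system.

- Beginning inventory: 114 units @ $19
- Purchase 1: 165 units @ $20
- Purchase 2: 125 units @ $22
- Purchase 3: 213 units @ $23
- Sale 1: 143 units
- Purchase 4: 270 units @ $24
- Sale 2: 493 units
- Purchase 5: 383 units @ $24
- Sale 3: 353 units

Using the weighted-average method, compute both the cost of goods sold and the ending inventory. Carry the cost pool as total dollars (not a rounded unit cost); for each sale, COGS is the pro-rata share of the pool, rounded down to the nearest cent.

COGS = $22,237.47; ending inventory = $6,549.53

After Beginning: 114 on hand, pool $2,166.00 (≈ $19.0000 each)
After Purchase 1: 279 on hand, pool $5,466.00 (≈ $19.5914 each)
After Purchase 2: 404 on hand, pool $8,216.00 (≈ $20.3366 each)
After Purchase 3: 617 on hand, pool $13,115.00 (≈ $21.2561 each)
Sale 1, sell 143: 143/617 × $13,115.00 → $3,039.61
After Purchase 4: 744 on hand, pool $16,555.39 (≈ $22.2519 each)
Sale 2, sell 493: 493/744 × $16,555.39 → $10,970.17
After Purchase 5: 634 on hand, pool $14,777.22 (≈ $23.3079 each)
Sale 3, sell 353: 353/634 × $14,777.22 → $8,227.69
Total COGS = $3,039.61 + $10,970.17 + $8,227.69 = $22,237.47
Ending inventory (cost pool remaining) = $6,549.53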